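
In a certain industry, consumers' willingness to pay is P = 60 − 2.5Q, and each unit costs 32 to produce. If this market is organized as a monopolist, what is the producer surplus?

PS = 78.4

Monopoly sets MR = MC: 60 − 5Q = 32 ⇒ Q = 5.6, P = 60 − 2.5·5.6 = 46.
PS = (46 − 32)·5.6 = 78.4.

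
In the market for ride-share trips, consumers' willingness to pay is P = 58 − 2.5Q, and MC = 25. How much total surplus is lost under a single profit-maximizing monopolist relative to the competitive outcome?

Competitive firms price at marginal cost: P = 25, giving Q = 13.2.
Monopoly sets MR = MC: 58 − 5Q = 25 ⇒ Q = 6.6, P = 58 − 2.5·6.6 = 41.5.
DWL is the triangle between Q = 6.6 and Q = 13.2: ½·(13.2 − 6.6)·(41.5 − 25) = 54.45.

DWL = 54.45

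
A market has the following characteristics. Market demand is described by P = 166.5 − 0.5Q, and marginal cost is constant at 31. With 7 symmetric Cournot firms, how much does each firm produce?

In a 7-firm Cournot equilibrium, symmetry and the first-order condition give q = (166.5 − 31)/(4) = 33.875. So Q = 237.125 and P = 767/16.

q_i = 33.875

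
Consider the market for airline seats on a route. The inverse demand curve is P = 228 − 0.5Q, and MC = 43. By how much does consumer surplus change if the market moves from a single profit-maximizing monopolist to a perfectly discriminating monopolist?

Monopoly sets MR = MC: 228 − Q = 43 ⇒ Q = 185, P = 228 − 0.5·185 = 135.5.
CS = ½·(228 − 135.5)·185 = 8556.25.
A perfectly discriminating monopolist sells every unit with P(Q) ≥ MC(Q), so output equals the competitive quantity Q = 370. Each buyer pays their reservation price, so CS = 0 and the firm captures all surplus.
CS = 0.
Change in consumer surplus: 0 − 8556.25 = −8556.25.

CS falls by 8556.25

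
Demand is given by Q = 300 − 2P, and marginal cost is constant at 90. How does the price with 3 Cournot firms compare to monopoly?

Cournot: P = 105; Monopoly: P = 120

Inverting demand: P = 150 − 0.5Q.
Cournot with 3 identical firms: the symmetric best-response condition is 150 − 2q = 90. Each firm produces q = 30, total output Q = 90, price P = 105.
Monopoly sets MR = MC: 150 − Q = 90 ⇒ Q = 60, P = 150 − 0.5·60 = 120.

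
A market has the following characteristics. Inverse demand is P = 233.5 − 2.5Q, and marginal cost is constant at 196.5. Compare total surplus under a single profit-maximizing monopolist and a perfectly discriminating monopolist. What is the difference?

Total surplus rises by 68.45

The monopolist equates marginal revenue to marginal cost: 233.5 − 5Q = 196.5, so Q = 7.4. From demand, P = 215.
CS = ½·(233.5 − 215)·7.4 = 68.45; PS = (215 − 196.5)·7.4 = 136.9; TS = 205.35.
A perfectly discriminating monopolist sells every unit with P(Q) ≥ MC(Q), so output equals the competitive quantity Q = 14.8. Each buyer pays their reservation price, so CS = 0 and the firm captures all surplus.
TS = 273.8 (equal to competitive TS).
Change in total surplus: 273.8 − 205.35 = 68.45.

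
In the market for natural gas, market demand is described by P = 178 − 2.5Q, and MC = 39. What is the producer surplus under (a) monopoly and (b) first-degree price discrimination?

Monopoly: PS = 1932.1; Perfect PD: PS = 3864.2

A monopolist chooses Q where MR = MC. MR = 178 − 5Q; setting this equal to 39 gives Q = 27.8 and P = 108.5.
PS = (108.5 − 39)·27.8 = 1932.1.
A perfectly discriminating monopolist sells every unit with P(Q) ≥ MC(Q), so output equals the competitive quantity Q = 55.6. Each buyer pays their reservation price, so CS = 0 and the firm captures all surplus.
PS = ½·(178 − 39)·55.6 = 3864.2.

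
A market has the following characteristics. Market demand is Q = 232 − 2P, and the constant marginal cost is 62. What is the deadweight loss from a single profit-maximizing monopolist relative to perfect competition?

DWL = 729

Inverting demand: P = 116 − 0.5Q.
Competitive firms price at marginal cost: P = 62, giving Q = 108.
Monopoly sets MR = MC: 116 − Q = 62 ⇒ Q = 54, P = 116 − 0.5·54 = 89.
DWL is the triangle between Q = 54 and Q = 108: ½·(108 − 54)·(89 − 62) = 729.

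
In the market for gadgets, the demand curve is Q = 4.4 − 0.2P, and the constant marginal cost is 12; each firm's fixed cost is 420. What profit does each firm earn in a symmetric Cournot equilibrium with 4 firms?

Inverting demand: P = 22 − 5Q.
With 4 symmetric Cournot firms, each firm's FOC gives 22 − 25q = 12, so q = 0.4, Q = 4·0.4 = 1.6, and P = 14.
Each firm's profit = (14 − 12)·0.4 − 420 = −419.2.

π_i = −419.2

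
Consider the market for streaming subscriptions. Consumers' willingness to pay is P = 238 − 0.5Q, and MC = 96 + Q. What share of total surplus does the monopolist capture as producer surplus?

Monopoly sets MR = MC: 238 − Q = 96 + Q ⇒ Q = 71, P = 238 − 0.5·71 = 202.5.
CS = ½·(238 − 202.5)·71 = 1260.25.
PS = P·Q − VC(Q) = 202.5·71 − (96·71 + ½·1·71²) = 5041.
Share captured = PS/TS = 5041/6301.25 = 0.8.

PS/TS = 0.8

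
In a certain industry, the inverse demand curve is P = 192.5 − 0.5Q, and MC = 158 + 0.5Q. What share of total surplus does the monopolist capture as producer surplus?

A monopolist chooses Q where MR = MC. MR = 192.5 − Q; setting this equal to 158 + 0.5Q gives Q = 23 and P = 181.
CS = ½·(192.5 − 181)·23 = 132.25.
PS = P·Q − VC(Q) = 181·23 − (158·23 + ½·0.5·23²) = 396.75.
Share captured = PS/TS = 396.75/529 = 0.75.

PS/TS = 0.75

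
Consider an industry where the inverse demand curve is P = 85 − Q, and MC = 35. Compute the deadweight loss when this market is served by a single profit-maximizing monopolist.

DWL = 312.5

Perfect competition: P = MC = 35, so 85 − Q = 35 and Q = 50.
The monopolist equates marginal revenue to marginal cost: 85 − 2Q = 35, so Q = 25. From demand, P = 60.
DWL is the triangle between Q = 25 and Q = 50: ½·(50 − 25)·(60 − 35) = 312.5.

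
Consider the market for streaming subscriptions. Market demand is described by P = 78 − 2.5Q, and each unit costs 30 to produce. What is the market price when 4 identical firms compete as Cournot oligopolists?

P = 39.6

Cournot with 4 identical firms: the symmetric best-response condition is 78 − 12.5q = 30. Each firm produces q = 3.84, total output Q = 15.36, price P = 39.6.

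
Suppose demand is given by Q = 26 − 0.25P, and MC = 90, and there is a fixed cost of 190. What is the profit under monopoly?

Inverting demand: P = 104 − 4Q.
The monopolist equates marginal revenue to marginal cost: 104 − 8Q = 90, so Q = 1.75. From demand, P = 97.
Profit = (97 − 90)·1.75 − 190 = −177.75.

Profit = −177.75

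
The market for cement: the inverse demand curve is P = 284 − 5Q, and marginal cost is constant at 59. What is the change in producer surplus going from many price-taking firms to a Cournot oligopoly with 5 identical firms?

PS rises by 1406.25

Perfect competition: P = MC = 59, so 284 − 5Q = 59 and Q = 45.
PS = (59 − 59)·45 = 0.
Cournot with 5 identical firms: the symmetric best-response condition is 284 − 30q = 59. Each firm produces q = 7.5, total output Q = 37.5, price P = 96.5.
PS = (96.5 − 59)·37.5 = 1406.25.
Change in producer surplus: 1406.25 − 0 = 1406.25.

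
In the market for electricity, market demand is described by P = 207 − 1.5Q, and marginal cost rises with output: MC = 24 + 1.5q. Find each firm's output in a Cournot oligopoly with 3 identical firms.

q_i = 24.4

In a 3-firm Cournot equilibrium, symmetry and the first-order condition give q = (207 − 24)/(7.5) = 24.4. So Q = 73.2 and P = 97.2.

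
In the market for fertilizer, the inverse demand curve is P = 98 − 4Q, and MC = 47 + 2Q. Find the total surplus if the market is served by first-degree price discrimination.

TS = 216.75

With perfect price discrimination, output is the efficient level Q = 8.5 (where demand meets MC), but every buyer pays their willingness to pay: CS = 0 and PS = total surplus.
TS = 216.75 (equal to competitive TS).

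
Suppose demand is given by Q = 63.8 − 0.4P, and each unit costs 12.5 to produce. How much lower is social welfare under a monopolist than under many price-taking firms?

Social welfare falls by 1080.45

Inverting demand: P = 159.5 − 2.5Q.
Perfect competition: P = MC = 12.5, so 159.5 − 2.5Q = 12.5 and Q = 58.8.
CS = ½·(159.5 − 12.5)·58.8 = 4321.8; PS = (12.5 − 12.5)·58.8 = 0; TS = 4321.8.
The monopolist equates marginal revenue to marginal cost: 159.5 − 5Q = 12.5, so Q = 29.4. From demand, P = 86.
CS = ½·(159.5 − 86)·29.4 = 1080.45; PS = (86 − 12.5)·29.4 = 2160.9; TS = 3241.35.
Change in social welfare: 3241.35 − 4321.8 = −1080.45.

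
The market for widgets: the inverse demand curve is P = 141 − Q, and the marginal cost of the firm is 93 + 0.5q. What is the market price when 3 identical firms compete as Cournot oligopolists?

P = 109

With 3 symmetric Cournot firms, each firm's FOC gives 141 − 4q = 93 + 0.5q, so q = 32/3, Q = 3·32/3 = 32, and P = 109.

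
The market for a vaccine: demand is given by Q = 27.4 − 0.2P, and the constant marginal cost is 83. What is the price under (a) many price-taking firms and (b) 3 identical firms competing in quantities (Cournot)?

Competition: P = 83; Cournot: P = 96.5

Inverting demand: P = 137 − 5Q.
Under competition P = MC = 83, so Q = (137 − 83)/5 = 10.8.
Cournot with 3 identical firms: the symmetric best-response condition is 137 − 20q = 83. Each firm produces q = 2.7, total output Q = 8.1, price P = 96.5.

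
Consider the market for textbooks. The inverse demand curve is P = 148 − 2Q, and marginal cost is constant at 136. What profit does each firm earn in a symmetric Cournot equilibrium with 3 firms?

π_i = 4.5

With 3 symmetric Cournot firms, each firm's FOC gives 148 − 8q = 136, so q = 1.5, Q = 3·1.5 = 4.5, and P = 139.
Each firm's profit = (139 − 136)·1.5 = 4.5.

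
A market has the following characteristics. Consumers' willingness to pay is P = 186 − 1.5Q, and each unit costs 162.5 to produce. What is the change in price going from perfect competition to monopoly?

P rises by 11.75

Perfect competition: P = MC = 162.5, so 186 − 1.5Q = 162.5 and Q = 47/3.
A monopolist chooses Q where MR = MC. MR = 186 − 3Q; setting this equal to 162.5 gives Q = 47/6 and P = 174.25.
Change in price: 174.25 − 162.5 = 11.75.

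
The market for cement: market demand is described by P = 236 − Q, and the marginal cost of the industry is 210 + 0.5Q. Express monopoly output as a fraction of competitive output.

Q_m/Q_c = 0.6

Monopoly sets MR = MC: 236 − 2Q = 210 + 0.5Q ⇒ Q = 10.4, P = 236 − 10.4 = 225.6.
Under competition P = MC: 236 − Q = 210 + 0.5Q ⇒ Q = 52/3, P = 656/3.
Ratio Q_m/Q_c = 10.4/(52/3) = 0.6.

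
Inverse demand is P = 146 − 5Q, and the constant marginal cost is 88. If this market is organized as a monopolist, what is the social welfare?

TS = 252.3

A monopolist chooses Q where MR = MC. MR = 146 − 10Q; setting this equal to 88 gives Q = 5.8 and P = 117.
CS = ½·(146 − 117)·5.8 = 84.1; PS = (117 − 88)·5.8 = 168.2; TS = 252.3.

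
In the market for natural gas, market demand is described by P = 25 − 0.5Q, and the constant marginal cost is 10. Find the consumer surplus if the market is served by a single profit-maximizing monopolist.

CS = 56.25

Monopoly sets MR = MC: 25 − Q = 10 ⇒ Q = 15, P = 25 − 0.5·15 = 17.5.
CS = ½·(25 − 17.5)·15 = 56.25.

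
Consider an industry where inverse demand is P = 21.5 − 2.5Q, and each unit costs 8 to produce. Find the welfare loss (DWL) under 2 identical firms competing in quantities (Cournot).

Under competition P = MC = 8, so Q = (21.5 − 8)/2.5 = 5.4.
In a 2-firm Cournot equilibrium, symmetry and the first-order condition give q = (21.5 − 8)/(7.5) = 1.8. So Q = 3.6 and P = 12.5.
DWL is the triangle between Q = 3.6 and Q = 5.4: ½·(5.4 − 3.6)·(12.5 − 8) = 4.05.

DWL = 4.05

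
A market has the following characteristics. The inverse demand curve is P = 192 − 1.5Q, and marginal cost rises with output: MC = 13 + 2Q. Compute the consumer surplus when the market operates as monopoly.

The monopolist equates marginal revenue to marginal cost: 192 − 3Q = 13 + 2Q, so Q = 35.8. From demand, P = 138.3.
CS = ½·(192 − 138.3)·35.8 = 961.23.

CS = 961.23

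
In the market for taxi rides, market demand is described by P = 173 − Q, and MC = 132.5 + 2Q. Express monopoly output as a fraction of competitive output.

The monopolist equates marginal revenue to marginal cost: 173 − 2Q = 132.5 + 2Q, so Q = 10.125. From demand, P = 162.875.
Under competition P = MC: 173 − Q = 132.5 + 2Q ⇒ Q = 13.5, P = 159.5.
Ratio Q_m/Q_c = 10.125/13.5 = 0.75.

Q_m/Q_c = 0.75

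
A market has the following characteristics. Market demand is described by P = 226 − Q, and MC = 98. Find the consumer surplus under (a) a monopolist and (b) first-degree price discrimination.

Monopoly sets MR = MC: 226 − 2Q = 98 ⇒ Q = 64, P = 226 − 64 = 162.
CS = ½·(226 − 162)·64 = 2048.
A perfectly discriminating monopolist sells every unit with P(Q) ≥ MC(Q), so output equals the competitive quantity Q = 128. Each buyer pays their reservation price, so CS = 0 and the firm captures all surplus.
CS = 0.

Monopoly: CS = 2048; Perfect PD: CS = 0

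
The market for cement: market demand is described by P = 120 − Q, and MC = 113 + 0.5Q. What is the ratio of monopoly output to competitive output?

Monopoly sets MR = MC: 120 − 2Q = 113 + 0.5Q ⇒ Q = 2.8, P = 120 − 2.8 = 117.2.
Competitive equilibrium sets price equal to marginal cost: 120 − Q = 113 + 0.5Q, so Q = 14/3 and P = 346/3.
Ratio Q_m/Q_c = 2.8/(14/3) = 0.6.

Q_m/Q_c = 0.6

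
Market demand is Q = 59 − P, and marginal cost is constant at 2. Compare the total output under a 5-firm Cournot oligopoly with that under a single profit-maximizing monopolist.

Inverting demand: P = 59 − Q.
With 5 symmetric Cournot firms, each firm's FOC gives 59 − 6q = 2, so q = 9.5, Q = 5·9.5 = 47.5, and P = 11.5.
Monopoly sets MR = MC: 59 − 2Q = 2 ⇒ Q = 28.5, P = 59 − 28.5 = 30.5.

Cournot: Q = 47.5; Monopoly: Q = 28.5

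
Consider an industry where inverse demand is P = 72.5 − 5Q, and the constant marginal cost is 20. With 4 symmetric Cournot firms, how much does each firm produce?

In a 4-firm Cournot equilibrium, symmetry and the first-order condition give q = (72.5 − 20)/(25) = 2.1. So Q = 8.4 and P = 30.5.

q_i = 2.1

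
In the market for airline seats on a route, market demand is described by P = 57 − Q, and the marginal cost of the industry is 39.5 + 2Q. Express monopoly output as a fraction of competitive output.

Q_m/Q_c = 0.75

The monopolist equates marginal revenue to marginal cost: 57 − 2Q = 39.5 + 2Q, so Q = 4.375. From demand, P = 52.625.
Competitive equilibrium sets price equal to marginal cost: 57 − Q = 39.5 + 2Q, so Q = 35/6 and P = 307/6.
Ratio Q_m/Q_c = 4.375/(35/6) = 0.75.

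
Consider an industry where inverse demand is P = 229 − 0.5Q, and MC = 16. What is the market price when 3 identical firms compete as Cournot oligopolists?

P = 69.25

With 3 symmetric Cournot firms, each firm's FOC gives 229 − 2q = 16, so q = 106.5, Q = 3·106.5 = 319.5, and P = 69.25.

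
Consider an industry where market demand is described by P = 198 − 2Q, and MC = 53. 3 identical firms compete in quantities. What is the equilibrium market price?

P = 89.25

With 3 symmetric Cournot firms, each firm's FOC gives 198 − 8q = 53, so q = 18.125, Q = 3·18.125 = 54.375, and P = 89.25.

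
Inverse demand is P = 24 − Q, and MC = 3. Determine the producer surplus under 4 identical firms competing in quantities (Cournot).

In a 4-firm Cournot equilibrium, symmetry and the first-order condition give q = (24 − 3)/(5) = 4.2. So Q = 16.8 and P = 7.2.
PS = (7.2 − 3)·16.8 = 70.56.

PS = 70.56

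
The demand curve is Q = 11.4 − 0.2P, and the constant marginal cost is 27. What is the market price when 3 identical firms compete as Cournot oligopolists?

Inverting demand: P = 57 − 5Q.
Cournot with 3 identical firms: the symmetric best-response condition is 57 − 20q = 27. Each firm produces q = 1.5, total output Q = 4.5, price P = 34.5.

P = 34.5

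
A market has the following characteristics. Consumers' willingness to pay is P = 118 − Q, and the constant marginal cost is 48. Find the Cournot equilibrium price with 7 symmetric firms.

Cournot with 7 identical firms: the symmetric best-response condition is 118 − 8q = 48. Each firm produces q = 8.75, total output Q = 61.25, price P = 56.75.

P = 56.75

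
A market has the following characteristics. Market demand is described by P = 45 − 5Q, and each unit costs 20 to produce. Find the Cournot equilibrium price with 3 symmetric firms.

P = 26.25

With 3 symmetric Cournot firms, each firm's FOC gives 45 − 20q = 20, so q = 1.25, Q = 3·1.25 = 3.75, and P = 26.25.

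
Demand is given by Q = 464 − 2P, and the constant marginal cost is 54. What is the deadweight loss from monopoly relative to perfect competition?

DWL = 7921

Inverting demand: P = 232 − 0.5Q.
Perfect competition: P = MC = 54, so 232 − 0.5Q = 54 and Q = 356.
The monopolist equates marginal revenue to marginal cost: 232 − Q = 54, so Q = 178. From demand, P = 143.
DWL is the triangle between Q = 178 and Q = 356: ½·(356 − 178)·(143 − 54) = 7921.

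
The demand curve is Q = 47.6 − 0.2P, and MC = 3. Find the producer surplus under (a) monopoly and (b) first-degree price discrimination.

Inverting demand: P = 238 − 5Q.
Monopoly sets MR = MC: 238 − 10Q = 3 ⇒ Q = 23.5, P = 238 − 5·23.5 = 120.5.
PS = (120.5 − 3)·23.5 = 2761.25.
A perfectly discriminating monopolist sells every unit with P(Q) ≥ MC(Q), so output equals the competitive quantity Q = 47. Each buyer pays their reservation price, so CS = 0 and the firm captures all surplus.
PS = ½·(238 − 3)·47 = 5522.5.

Monopoly: PS = 2761.25; Perfect PD: PS = 5522.5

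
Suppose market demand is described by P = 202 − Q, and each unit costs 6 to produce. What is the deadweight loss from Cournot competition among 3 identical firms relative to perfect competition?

Perfect competition: P = MC = 6, so 202 − Q = 6 and Q = 196.
With 3 symmetric Cournot firms, each firm's FOC gives 202 − 4q = 6, so q = 49, Q = 3·49 = 147, and P = 55.
DWL is the triangle between Q = 147 and Q = 196: ½·(196 − 147)·(55 − 6) = 1200.5.

DWL = 1200.5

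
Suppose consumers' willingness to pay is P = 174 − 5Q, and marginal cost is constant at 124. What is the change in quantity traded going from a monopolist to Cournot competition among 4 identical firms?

Quantity traded rises by 3

A monopolist chooses Q where MR = MC. MR = 174 − 10Q; setting this equal to 124 gives Q = 5 and P = 149.
With 4 symmetric Cournot firms, each firm's FOC gives 174 − 25q = 124, so q = 2, Q = 4·2 = 8, and P = 134.
Change in quantity traded: 8 − 5 = 3.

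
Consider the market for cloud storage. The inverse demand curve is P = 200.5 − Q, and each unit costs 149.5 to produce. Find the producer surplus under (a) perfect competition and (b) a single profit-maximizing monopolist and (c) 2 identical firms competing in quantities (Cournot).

Competitive firms price at marginal cost: P = 149.5, giving Q = 51.
PS = (149.5 − 149.5)·51 = 0.
Monopoly sets MR = MC: 200.5 − 2Q = 149.5 ⇒ Q = 25.5, P = 200.5 − 25.5 = 175.
PS = (175 − 149.5)·25.5 = 650.25.
With 2 symmetric Cournot firms, each firm's FOC gives 200.5 − 3q = 149.5, so q = 17, Q = 2·17 = 34, and P = 166.5.
PS = (166.5 − 149.5)·34 = 578.

Competition: PS = 0; Monopoly: PS = 650.25; Cournot: PS = 578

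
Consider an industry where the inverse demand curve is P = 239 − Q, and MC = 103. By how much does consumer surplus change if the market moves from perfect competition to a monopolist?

CS falls by 6936

Under competition P = MC = 103, so Q = (239 − 103)/1 = 136.
CS = ½·(239 − 103)·136 = 9248.
A monopolist chooses Q where MR = MC. MR = 239 − 2Q; setting this equal to 103 gives Q = 68 and P = 171.
CS = ½·(239 − 171)·68 = 2312.
Change in consumer surplus: 2312 − 9248 = −6936.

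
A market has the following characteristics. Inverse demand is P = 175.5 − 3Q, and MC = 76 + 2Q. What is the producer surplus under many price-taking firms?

PS = 396.01

Under competition P = MC: 175.5 − 3Q = 76 + 2Q ⇒ Q = 19.9, P = 115.8.
PS = P·Q − VC(Q) = 115.8·19.9 − (76·19.9 + ½·2·19.9²) = 396.01.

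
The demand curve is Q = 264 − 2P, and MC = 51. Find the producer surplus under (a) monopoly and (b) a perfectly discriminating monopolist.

Monopoly: PS = 3280.5; Perfect PD: PS = 6561

Inverting demand: P = 132 − 0.5Q.
The monopolist equates marginal revenue to marginal cost: 132 − Q = 51, so Q = 81. From demand, P = 91.5.
PS = (91.5 − 51)·81 = 3280.5.
A perfectly discriminating monopolist sells every unit with P(Q) ≥ MC(Q), so output equals the competitive quantity Q = 162. Each buyer pays their reservation price, so CS = 0 and the firm captures all surplus.
PS = ½·(132 − 51)·162 = 6561.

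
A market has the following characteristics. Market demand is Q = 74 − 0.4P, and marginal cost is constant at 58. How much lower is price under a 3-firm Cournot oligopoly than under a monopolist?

Price falls by 31.75

Inverting demand: P = 185 − 2.5Q.
Monopoly sets MR = MC: 185 − 5Q = 58 ⇒ Q = 25.4, P = 185 − 2.5·25.4 = 121.5.
In a 3-firm Cournot equilibrium, symmetry and the first-order condition give q = (185 − 58)/(10) = 12.7. So Q = 38.1 and P = 89.75.
Change in price: 89.75 − 121.5 = −31.75.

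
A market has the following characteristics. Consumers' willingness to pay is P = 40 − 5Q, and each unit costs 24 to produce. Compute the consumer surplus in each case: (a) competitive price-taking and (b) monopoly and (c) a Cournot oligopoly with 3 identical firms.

Competition: CS = 25.6; Monopoly: CS = 6.4; Cournot: CS = 14.4

Perfect competition: P = MC = 24, so 40 − 5Q = 24 and Q = 3.2.
CS = ½·(40 − 24)·3.2 = 25.6.
A monopolist chooses Q where MR = MC. MR = 40 − 10Q; setting this equal to 24 gives Q = 1.6 and P = 32.
CS = ½·(40 − 32)·1.6 = 6.4.
In a 3-firm Cournot equilibrium, symmetry and the first-order condition give q = (40 − 24)/(20) = 0.8. So Q = 2.4 and P = 28.
CS = ½·(40 − 28)·2.4 = 14.4.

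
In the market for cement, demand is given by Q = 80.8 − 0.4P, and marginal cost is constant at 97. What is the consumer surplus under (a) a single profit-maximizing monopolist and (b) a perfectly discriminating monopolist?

Monopoly: CS = 551.25; Perfect PD: CS = 0

Inverting demand: P = 202 − 2.5Q.
Monopoly sets MR = MC: 202 − 5Q = 97 ⇒ Q = 21, P = 202 − 2.5·21 = 149.5.
CS = ½·(202 − 149.5)·21 = 551.25.
A perfectly discriminating monopolist sells every unit with P(Q) ≥ MC(Q), so output equals the competitive quantity Q = 42. Each buyer pays their reservation price, so CS = 0 and the firm captures all surplus.
CS = 0.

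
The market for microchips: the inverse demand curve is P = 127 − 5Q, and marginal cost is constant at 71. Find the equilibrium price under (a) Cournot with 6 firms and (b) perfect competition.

With 6 symmetric Cournot firms, each firm's FOC gives 127 − 35q = 71, so q = 1.6, Q = 6·1.6 = 9.6, and P = 79.
Under competition P = MC = 71, so Q = (127 − 71)/5 = 11.2.

Cournot: P = 79; Competition: P = 71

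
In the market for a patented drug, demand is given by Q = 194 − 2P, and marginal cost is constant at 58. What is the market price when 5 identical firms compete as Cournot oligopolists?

P = 64.5

Inverting demand: P = 97 − 0.5Q.
With 5 symmetric Cournot firms, each firm's FOC gives 97 − 3q = 58, so q = 13, Q = 5·13 = 65, and P = 64.5.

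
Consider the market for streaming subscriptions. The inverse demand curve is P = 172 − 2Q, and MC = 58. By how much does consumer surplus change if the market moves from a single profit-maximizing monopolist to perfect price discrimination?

CS falls by 812.25

The monopolist equates marginal revenue to marginal cost: 172 − 4Q = 58, so Q = 28.5. From demand, P = 115.
CS = ½·(172 − 115)·28.5 = 812.25.
With perfect price discrimination, output is the efficient level Q = 57 (where demand meets MC), but every buyer pays their willingness to pay: CS = 0 and PS = total surplus.
CS = 0.
Change in consumer surplus: 0 − 812.25 = −812.25.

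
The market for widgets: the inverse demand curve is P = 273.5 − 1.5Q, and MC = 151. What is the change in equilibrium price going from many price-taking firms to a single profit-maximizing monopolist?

Under competition P = MC = 151, so Q = (273.5 − 151)/1.5 = 245/3.
A monopolist chooses Q where MR = MC. MR = 273.5 − 3Q; setting this equal to 151 gives Q = 245/6 and P = 212.25.
Change in equilibrium price: 212.25 − 151 = 61.25.

P rises by 61.25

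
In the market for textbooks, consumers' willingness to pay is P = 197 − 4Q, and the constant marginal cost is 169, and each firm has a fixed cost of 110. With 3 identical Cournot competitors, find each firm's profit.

π_i = −97.75

Cournot with 3 identical firms: the symmetric best-response condition is 197 − 16q = 169. Each firm produces q = 1.75, total output Q = 5.25, price P = 176.
Each firm's profit = (176 − 169)·1.75 − 110 = −97.75.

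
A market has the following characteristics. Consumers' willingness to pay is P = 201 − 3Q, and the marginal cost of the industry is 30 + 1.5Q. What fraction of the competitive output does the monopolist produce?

Q_m/Q_c = 0.6

A monopolist chooses Q where MR = MC. MR = 201 − 6Q; setting this equal to 30 + 1.5Q gives Q = 22.8 and P = 132.6.
Competitive equilibrium sets price equal to marginal cost: 201 − 3Q = 30 + 1.5Q, so Q = 38 and P = 87.
Ratio Q_m/Q_c = 22.8/38 = 0.6.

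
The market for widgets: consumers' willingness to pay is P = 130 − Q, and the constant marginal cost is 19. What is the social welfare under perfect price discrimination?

With perfect price discrimination, output is the efficient level Q = 111 (where demand meets MC), but every buyer pays their willingness to pay: CS = 0 and PS = total surplus.
TS = 6160.5 (equal to competitive TS).

TS = 6160.5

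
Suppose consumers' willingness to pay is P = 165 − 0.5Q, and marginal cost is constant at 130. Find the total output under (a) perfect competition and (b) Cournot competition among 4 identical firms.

Competition: Q = 70; Cournot: Q = 56

Competitive firms price at marginal cost: P = 130, giving Q = 70.
With 4 symmetric Cournot firms, each firm's FOC gives 165 − 2.5q = 130, so q = 14, Q = 4·14 = 56, and P = 137.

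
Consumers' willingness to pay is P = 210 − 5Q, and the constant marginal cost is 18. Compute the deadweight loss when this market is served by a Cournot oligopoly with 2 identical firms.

DWL = 409.6

Competitive firms price at marginal cost: P = 18, giving Q = 38.4.
Cournot with 2 identical firms: the symmetric best-response condition is 210 − 15q = 18. Each firm produces q = 12.8, total output Q = 25.6, price P = 82.
DWL is the triangle between Q = 25.6 and Q = 38.4: ½·(38.4 − 25.6)·(82 − 18) = 409.6.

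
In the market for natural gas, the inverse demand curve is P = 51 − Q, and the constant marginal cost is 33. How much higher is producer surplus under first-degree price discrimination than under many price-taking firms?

Perfect competition: P = MC = 33, so 51 − Q = 33 and Q = 18.
PS = (33 − 33)·18 = 0.
Under first-degree price discrimination the firm charges each unit its demand price and produces up to where P = MC, i.e. Q = 18. Consumer surplus is zero; producer surplus equals total surplus.
PS = ½·(51 − 33)·18 = 162.
Change in producer surplus: 162 − 0 = 162.

Producer surplus rises by 162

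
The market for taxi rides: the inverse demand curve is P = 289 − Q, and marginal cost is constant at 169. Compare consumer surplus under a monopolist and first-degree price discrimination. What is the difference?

A monopolist chooses Q where MR = MC. MR = 289 − 2Q; setting this equal to 169 gives Q = 60 and P = 229.
CS = ½·(289 − 229)·60 = 1800.
With perfect price discrimination, output is the efficient level Q = 120 (where demand meets MC), but every buyer pays their willingness to pay: CS = 0 and PS = total surplus.
CS = 0.
Change in consumer surplus: 0 − 1800 = −1800.

CS falls by 1800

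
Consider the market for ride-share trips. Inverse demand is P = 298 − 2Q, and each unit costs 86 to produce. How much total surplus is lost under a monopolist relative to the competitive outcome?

Under competition P = MC = 86, so Q = (298 − 86)/2 = 106.
A monopolist chooses Q where MR = MC. MR = 298 − 4Q; setting this equal to 86 gives Q = 53 and P = 192.
DWL is the triangle between Q = 53 and Q = 106: ½·(106 − 53)·(192 − 86) = 2809.

DWL = 2809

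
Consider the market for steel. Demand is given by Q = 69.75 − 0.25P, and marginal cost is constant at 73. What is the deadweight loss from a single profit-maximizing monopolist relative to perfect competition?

DWL = 1326.125

Inverting demand: P = 279 − 4Q.
Perfect competition: P = MC = 73, so 279 − 4Q = 73 and Q = 51.5.
Monopoly sets MR = MC: 279 − 8Q = 73 ⇒ Q = 25.75, P = 279 − 4·25.75 = 176.
DWL is the triangle between Q = 25.75 and Q = 51.5: ½·(51.5 − 25.75)·(176 − 73) = 1326.125.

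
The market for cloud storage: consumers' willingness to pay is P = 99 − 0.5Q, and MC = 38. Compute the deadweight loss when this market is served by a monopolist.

Under competition P = MC = 38, so Q = (99 − 38)/0.5 = 122.
The monopolist equates marginal revenue to marginal cost: 99 − Q = 38, so Q = 61. From demand, P = 68.5.
DWL is the triangle between Q = 61 and Q = 122: ½·(122 − 61)·(68.5 − 38) = 930.25.

DWL = 930.25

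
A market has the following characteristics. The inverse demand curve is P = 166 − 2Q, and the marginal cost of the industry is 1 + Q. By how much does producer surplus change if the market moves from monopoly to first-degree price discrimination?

The monopolist equates marginal revenue to marginal cost: 166 − 4Q = 1 + Q, so Q = 33. From demand, P = 100.
PS = P·Q − VC(Q) = 100·33 − (1·33 + ½·1·33²) = 2722.5.
Under first-degree price discrimination the firm charges each unit its demand price and produces up to where P = MC, i.e. Q = 55. Consumer surplus is zero; producer surplus equals total surplus.
PS = ½·(166 − 1)·55 = 4537.5.
Change in producer surplus: 4537.5 − 2722.5 = 1815.

PS rises by 1815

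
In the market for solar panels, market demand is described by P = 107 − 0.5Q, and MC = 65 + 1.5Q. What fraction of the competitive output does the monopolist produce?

A monopolist chooses Q where MR = MC. MR = 107 − Q; setting this equal to 65 + 1.5Q gives Q = 16.8 and P = 98.6.
Competitive equilibrium sets price equal to marginal cost: 107 − 0.5Q = 65 + 1.5Q, so Q = 21 and P = 96.5.
Ratio Q_m/Q_c = 16.8/21 = 0.8.

Q_m/Q_c = 0.8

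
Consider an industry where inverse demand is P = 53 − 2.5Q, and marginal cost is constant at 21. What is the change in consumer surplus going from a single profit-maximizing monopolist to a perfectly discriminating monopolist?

Consumer surplus falls by 51.2

The monopolist equates marginal revenue to marginal cost: 53 − 5Q = 21, so Q = 6.4. From demand, P = 37.
CS = ½·(53 − 37)·6.4 = 51.2.
A perfectly discriminating monopolist sells every unit with P(Q) ≥ MC(Q), so output equals the competitive quantity Q = 12.8. Each buyer pays their reservation price, so CS = 0 and the firm captures all surplus.
CS = 0.
Change in consumer surplus: 0 − 51.2 = −51.2.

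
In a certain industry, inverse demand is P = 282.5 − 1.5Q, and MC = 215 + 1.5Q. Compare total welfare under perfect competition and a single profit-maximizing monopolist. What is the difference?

Under competition P = MC: 282.5 − 1.5Q = 215 + 1.5Q ⇒ Q = 22.5, P = 248.75.
CS = ½·(282.5 − 248.75)·22.5 = 6075/16; PS = (248.75·22.5 − 215·22.5 − ½·1.5·22.5²) = 6075/16; TS = 759.375.
The monopolist equates marginal revenue to marginal cost: 282.5 − 3Q = 215 + 1.5Q, so Q = 15. From demand, P = 260.
CS = ½·(282.5 − 260)·15 = 168.75; PS = (260·15 − 215·15 − ½·1.5·15²) = 506.25; TS = 675.
Change in total welfare: 675 − 759.375 = −84.375.

TS falls by 84.375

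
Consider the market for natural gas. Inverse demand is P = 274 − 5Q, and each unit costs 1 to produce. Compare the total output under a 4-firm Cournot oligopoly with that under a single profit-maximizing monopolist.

Cournot: Q = 43.68; Monopoly: Q = 27.3

In a 4-firm Cournot equilibrium, symmetry and the first-order condition give q = (274 − 1)/(25) = 10.92. So Q = 43.68 and P = 55.6.
A monopolist chooses Q where MR = MC. MR = 274 − 10Q; setting this equal to 1 gives Q = 27.3 and P = 137.5.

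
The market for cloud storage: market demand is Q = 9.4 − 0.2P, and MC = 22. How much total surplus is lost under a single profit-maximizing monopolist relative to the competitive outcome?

Inverting demand: P = 47 − 5Q.
Competitive firms price at marginal cost: P = 22, giving Q = 5.
The monopolist equates marginal revenue to marginal cost: 47 − 10Q = 22, so Q = 2.5. From demand, P = 34.5.
DWL is the triangle between Q = 2.5 and Q = 5: ½·(5 − 2.5)·(34.5 − 22) = 15.625.

DWL = 15.625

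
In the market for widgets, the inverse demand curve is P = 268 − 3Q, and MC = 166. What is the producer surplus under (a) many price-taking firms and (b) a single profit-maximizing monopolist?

Competition: PS = 0; Monopoly: PS = 867

Under competition P = MC = 166, so Q = (268 − 166)/3 = 34.
PS = (166 − 166)·34 = 0.
Monopoly sets MR = MC: 268 − 6Q = 166 ⇒ Q = 17, P = 268 − 3·17 = 217.
PS = (217 − 166)·17 = 867.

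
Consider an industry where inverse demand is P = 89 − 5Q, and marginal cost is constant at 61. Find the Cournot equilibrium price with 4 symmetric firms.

P = 66.6

With 4 symmetric Cournot firms, each firm's FOC gives 89 − 25q = 61, so q = 1.12, Q = 4·1.12 = 4.48, and P = 66.6.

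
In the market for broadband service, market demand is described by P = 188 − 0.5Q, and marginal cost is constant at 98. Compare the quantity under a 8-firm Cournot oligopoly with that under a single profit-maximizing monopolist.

In a 8-firm Cournot equilibrium, symmetry and the first-order condition give q = (188 − 98)/(4.5) = 20. So Q = 160 and P = 108.
The monopolist equates marginal revenue to marginal cost: 188 − Q = 98, so Q = 90. From demand, P = 143.

Cournot: Q = 160; Monopoly: Q = 90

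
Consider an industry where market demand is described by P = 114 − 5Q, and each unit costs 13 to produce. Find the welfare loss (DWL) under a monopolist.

DWL = 255.025

Under competition P = MC = 13, so Q = (114 − 13)/5 = 20.2.
A monopolist chooses Q where MR = MC. MR = 114 − 10Q; setting this equal to 13 gives Q = 10.1 and P = 63.5.
DWL is the triangle between Q = 10.1 and Q = 20.2: ½·(20.2 − 10.1)·(63.5 − 13) = 255.025.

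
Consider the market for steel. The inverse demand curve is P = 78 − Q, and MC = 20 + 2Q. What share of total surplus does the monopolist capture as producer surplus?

PS/TS = 0.8

Monopoly sets MR = MC: 78 − 2Q = 20 + 2Q ⇒ Q = 14.5, P = 78 − 14.5 = 63.5.
CS = ½·(78 − 63.5)·14.5 = 105.125.
PS = P·Q − VC(Q) = 63.5·14.5 − (20·14.5 + ½·2·14.5²) = 420.5.
Share captured = PS/TS = 420.5/525.625 = 0.8.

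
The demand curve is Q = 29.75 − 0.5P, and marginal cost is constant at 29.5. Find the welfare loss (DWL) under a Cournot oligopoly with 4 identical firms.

DWL = 9

Inverting demand: P = 59.5 − 2Q.
Competitive firms price at marginal cost: P = 29.5, giving Q = 15.
Cournot with 4 identical firms: the symmetric best-response condition is 59.5 − 10q = 29.5. Each firm produces q = 3, total output Q = 12, price P = 35.5.
DWL is the triangle between Q = 12 and Q = 15: ½·(15 − 12)·(35.5 − 29.5) = 9.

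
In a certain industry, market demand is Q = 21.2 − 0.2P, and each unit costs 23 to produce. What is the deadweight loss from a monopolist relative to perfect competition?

Inverting demand: P = 106 − 5Q.
Under competition P = MC = 23, so Q = (106 − 23)/5 = 16.6.
A monopolist chooses Q where MR = MC. MR = 106 − 10Q; setting this equal to 23 gives Q = 8.3 and P = 64.5.
DWL is the triangle between Q = 8.3 and Q = 16.6: ½·(16.6 − 8.3)·(64.5 − 23) = 172.225.

DWL = 172.225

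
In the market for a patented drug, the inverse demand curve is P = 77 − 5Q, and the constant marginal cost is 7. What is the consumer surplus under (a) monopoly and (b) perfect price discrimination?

Monopoly: CS = 122.5; Perfect PD: CS = 0

A monopolist chooses Q where MR = MC. MR = 77 − 10Q; setting this equal to 7 gives Q = 7 and P = 42.
CS = ½·(77 − 42)·7 = 122.5.
A perfectly discriminating monopolist sells every unit with P(Q) ≥ MC(Q), so output equals the competitive quantity Q = 14. Each buyer pays their reservation price, so CS = 0 and the firm captures all surplus.
CS = 0.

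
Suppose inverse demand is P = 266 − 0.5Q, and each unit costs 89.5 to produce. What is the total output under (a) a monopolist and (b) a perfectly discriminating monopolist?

A monopolist chooses Q where MR = MC. MR = 266 − Q; setting this equal to 89.5 gives Q = 176.5 and P = 177.75.
Under first-degree price discrimination the firm charges each unit its demand price and produces up to where P = MC, i.e. Q = 353. Consumer surplus is zero; producer surplus equals total surplus.

Monopoly: Q = 176.5; Perfect PD: Q = 353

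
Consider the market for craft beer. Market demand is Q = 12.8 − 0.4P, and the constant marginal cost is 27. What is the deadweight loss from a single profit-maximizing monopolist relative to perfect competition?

Inverting demand: P = 32 − 2.5Q.
Under competition P = MC = 27, so Q = (32 − 27)/2.5 = 2.
Monopoly sets MR = MC: 32 − 5Q = 27 ⇒ Q = 1, P = 32 − 2.5·1 = 29.5.
DWL is the triangle between Q = 1 and Q = 2: ½·(2 − 1)·(29.5 − 27) = 1.25.

DWL = 1.25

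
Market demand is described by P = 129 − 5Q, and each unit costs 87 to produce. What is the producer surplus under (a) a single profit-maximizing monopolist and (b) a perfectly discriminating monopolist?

Monopoly sets MR = MC: 129 − 10Q = 87 ⇒ Q = 4.2, P = 129 − 5·4.2 = 108.
PS = (108 − 87)·4.2 = 88.2.
With perfect price discrimination, output is the efficient level Q = 8.4 (where demand meets MC), but every buyer pays their willingness to pay: CS = 0 and PS = total surplus.
PS = ½·(129 − 87)·8.4 = 176.4.

Monopoly: PS = 88.2; Perfect PD: PS = 176.4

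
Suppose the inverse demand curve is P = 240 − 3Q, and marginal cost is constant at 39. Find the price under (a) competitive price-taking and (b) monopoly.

Competition: P = 39; Monopoly: P = 139.5

Perfect competition: P = MC = 39, so 240 − 3Q = 39 and Q = 67.
Monopoly sets MR = MC: 240 − 6Q = 39 ⇒ Q = 33.5, P = 240 − 3·33.5 = 139.5.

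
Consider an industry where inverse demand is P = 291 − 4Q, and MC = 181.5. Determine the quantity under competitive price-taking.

Perfect competition: P = MC = 181.5, so 291 − 4Q = 181.5 and Q = 27.375.

Q = 27.375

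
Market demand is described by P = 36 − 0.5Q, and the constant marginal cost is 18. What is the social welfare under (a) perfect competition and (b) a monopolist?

Competitive firms price at marginal cost: P = 18, giving Q = 36.
CS = ½·(36 − 18)·36 = 324; PS = (18 − 18)·36 = 0; TS = 324.
The monopolist equates marginal revenue to marginal cost: 36 − Q = 18, so Q = 18. From demand, P = 27.
CS = ½·(36 − 27)·18 = 81; PS = (27 − 18)·18 = 162; TS = 243.

Competition: TS = 324; Monopoly: TS = 243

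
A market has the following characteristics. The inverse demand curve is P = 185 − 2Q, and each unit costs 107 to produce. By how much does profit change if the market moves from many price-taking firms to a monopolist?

Competitive firms price at marginal cost: P = 107, giving Q = 39.
Profit = (107 − 107)·39 = 0.
The monopolist equates marginal revenue to marginal cost: 185 − 4Q = 107, so Q = 19.5. From demand, P = 146.
Profit = (146 − 107)·19.5 = 760.5.
Change in profit: 760.5 − 0 = 760.5.

Profit rises by 760.5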